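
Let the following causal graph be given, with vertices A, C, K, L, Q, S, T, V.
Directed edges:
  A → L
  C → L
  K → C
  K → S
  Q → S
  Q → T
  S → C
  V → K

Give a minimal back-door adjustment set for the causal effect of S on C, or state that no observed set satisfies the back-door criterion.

desc(S)\{S}={C,L}; candidates ⊆ {A,K,Q,T,V}.
size 0: {}; under {} S still reaches {C,K,L,Q,T,V} ∋ C.
{K}: S⊥C given {K} in G with S→· removed — back-door holds.

S→C: minimal back-door set {K}.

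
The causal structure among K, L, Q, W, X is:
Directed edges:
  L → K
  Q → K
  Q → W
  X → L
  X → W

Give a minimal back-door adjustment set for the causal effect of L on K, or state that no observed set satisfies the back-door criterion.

L→K: minimal back-door set ∅.

desc(L)\{L}={K}; candidates ⊆ {Q,W,X}.
∅: L⊥K given ∅ in G with L→· removed — back-door holds.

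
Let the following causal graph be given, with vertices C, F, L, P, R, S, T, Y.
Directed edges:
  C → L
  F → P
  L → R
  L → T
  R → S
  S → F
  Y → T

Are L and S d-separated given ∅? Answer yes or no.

Bayes-Ball from L | ∅ reaches {C,F,P,R,S,T}.
S ∈ reach(L|∅) ⇒ L ⊥̸ S | ∅.

No — L and S are d-connected given ∅.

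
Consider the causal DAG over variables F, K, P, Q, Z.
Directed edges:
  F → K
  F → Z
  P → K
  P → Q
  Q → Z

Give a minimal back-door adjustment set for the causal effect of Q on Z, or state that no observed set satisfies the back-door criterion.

desc(Q)\{Q}={Z}; candidates ⊆ {F,K,P}.
∅: Q⊥Z given ∅ in G with Q→· removed — back-door holds.

Q→Z: minimal back-door set ∅.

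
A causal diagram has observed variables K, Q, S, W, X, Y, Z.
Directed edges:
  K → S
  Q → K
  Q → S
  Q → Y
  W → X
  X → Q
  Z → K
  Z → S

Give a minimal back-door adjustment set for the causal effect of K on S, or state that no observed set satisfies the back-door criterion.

K→S: minimal back-door set {Q, Z}.

desc(K)\{K}={S}; candidates ⊆ {Q,W,X,Y,Z}.
size 0: {}; under {} K still reaches {Q,S,W,X,Y,Z} ∋ S.
size 1: {Q}, {W}, {X} …(+2); under {Q} K still reaches {S,Z} ∋ S.
{Q,Z}: K⊥S given {Q,Z} in G with K→· removed — back-door holds.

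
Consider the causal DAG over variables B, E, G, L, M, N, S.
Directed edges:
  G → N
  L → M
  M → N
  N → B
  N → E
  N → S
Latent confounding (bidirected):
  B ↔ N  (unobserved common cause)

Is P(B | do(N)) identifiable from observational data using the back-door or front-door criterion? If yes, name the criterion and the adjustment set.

desc(N)\{N}={B,E,S}; candidates ⊆ {G,L,M}.
N↔B: latent back-door arc(s) into N.
size 0: {}; under {} N still reaches {B,G,L,M} ∋ B.
size 1: {G}, {L}, {M}; under {G} N still reaches {B,L,M} ∋ B.
size 2: {G,L}, {G,M}, {L,M}; under {G,L} N still reaches {B,M} ∋ B.
N↔B cannot be blocked by any observed set — no back-door set.
No mediator lies on a directed N→…→B path.
Neither criterion identifies P(B|do(N)) in this graph.

P(B|do(N)): not identifiable (no BD/FD set).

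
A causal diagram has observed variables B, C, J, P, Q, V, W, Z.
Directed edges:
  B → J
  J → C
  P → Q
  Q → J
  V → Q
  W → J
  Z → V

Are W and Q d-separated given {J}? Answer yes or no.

No — W and Q are d-connected given {J}.

Bayes-Ball from W | {J} reaches {B,P,Q,V,Z}.
Q ∈ reach(W|{J}) ⇒ W ⊥̸ Q | {J}.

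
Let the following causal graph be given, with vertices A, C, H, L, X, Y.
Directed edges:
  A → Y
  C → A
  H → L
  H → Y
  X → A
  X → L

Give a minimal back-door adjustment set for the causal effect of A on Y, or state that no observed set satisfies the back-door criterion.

desc(A)\{A}={Y}; candidates ⊆ {C,H,L,X}.
∅: A⊥Y given ∅ in G with A→· removed — back-door holds.

A→Y: minimal back-door set ∅.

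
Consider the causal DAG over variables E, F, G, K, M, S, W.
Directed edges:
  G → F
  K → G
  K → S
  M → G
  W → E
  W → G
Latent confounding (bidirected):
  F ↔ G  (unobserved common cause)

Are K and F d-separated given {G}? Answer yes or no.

Bayes-Ball from K | {G} reaches {E,F,M,S,W}.
F ∈ reach(K|{G}) ⇒ K ⊥̸ F | {G}.

No — K and F are d-connected given {G}.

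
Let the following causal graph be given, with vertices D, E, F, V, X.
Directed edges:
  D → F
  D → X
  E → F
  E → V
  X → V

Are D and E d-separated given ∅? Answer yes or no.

Bayes-Ball from D | ∅ reaches {F,V,X}.
E ∉ reach(D|∅) ⇒ D ⊥ E | ∅.

Yes — D ⊥ E | ∅.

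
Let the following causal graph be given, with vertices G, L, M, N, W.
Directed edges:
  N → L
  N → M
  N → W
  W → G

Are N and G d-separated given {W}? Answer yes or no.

Yes — N ⊥ G | {W}.

Bayes-Ball from N | {W} reaches {L,M}.
G ∉ reach(N|{W}) ⇒ N ⊥ G | {W}.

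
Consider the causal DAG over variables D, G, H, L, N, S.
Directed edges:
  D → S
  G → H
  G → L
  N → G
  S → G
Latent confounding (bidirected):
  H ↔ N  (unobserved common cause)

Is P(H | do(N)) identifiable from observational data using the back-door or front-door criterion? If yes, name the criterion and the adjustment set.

P(H|do(N)): frontdoor, adjust for {G}.

desc(N)\{N}={G,H,L}; candidates ⊆ {D,S}.
N↔H: latent back-door arc(s) into N.
size 0: {}; under {} N still reaches {H} ∋ H.
size 1: {D}, {S}; under {D} N still reaches {H} ∋ H.
size 2: {D,S}; under {D,S} N still reaches {H} ∋ H.
N↔H cannot be blocked by any observed set — no back-door set.
{G}: (i) intercepts every directed N→H path; (ii) no back-door N→{G}; (iii) {N} blocks every back-door {G}→H. Front-door holds.
P(H|do(N)) = Σ_{G} P(G|N) Σ_{N'} P(H|G,N')P(N').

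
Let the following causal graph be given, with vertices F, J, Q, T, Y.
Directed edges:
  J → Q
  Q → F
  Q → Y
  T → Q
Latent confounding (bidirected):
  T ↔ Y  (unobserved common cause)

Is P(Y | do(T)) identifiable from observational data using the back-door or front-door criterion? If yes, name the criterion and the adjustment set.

desc(T)\{T}={F,Q,Y}; candidates ⊆ {J}.
T↔Y: latent back-door arc(s) into T.
size 0: {}; under {} T still reaches {Y} ∋ Y.
size 1: {J}; under {J} T still reaches {Y} ∋ Y.
T↔Y cannot be blocked by any observed set — no back-door set.
{Q}: (i) intercepts every directed T→Y path; (ii) no back-door T→{Q}; (iii) {T} blocks every back-door {Q}→Y. Front-door holds.
P(Y|do(T)) = Σ_{Q} P(Q|T) Σ_{T'} P(Y|Q,T')P(T').

P(Y|do(T)): frontdoor, adjust for {Q}.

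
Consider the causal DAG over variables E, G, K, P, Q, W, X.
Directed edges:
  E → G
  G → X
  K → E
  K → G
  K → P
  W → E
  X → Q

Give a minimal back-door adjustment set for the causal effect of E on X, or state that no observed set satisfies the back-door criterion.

E→X: minimal back-door set {K}.

desc(E)\{E}={G,Q,X}; candidates ⊆ {K,P,W}.
size 0: {}; under {} E still reaches {G,K,P,Q,W,X} ∋ X.
{K}: E⊥X given {K} in G with E→· removed — back-door holds.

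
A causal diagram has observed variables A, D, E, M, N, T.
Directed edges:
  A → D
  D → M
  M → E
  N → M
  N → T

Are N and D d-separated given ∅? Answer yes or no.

Yes — N ⊥ D | ∅.

Bayes-Ball from N | ∅ reaches {E,M,T}.
D ∉ reach(N|∅) ⇒ N ⊥ D | ∅.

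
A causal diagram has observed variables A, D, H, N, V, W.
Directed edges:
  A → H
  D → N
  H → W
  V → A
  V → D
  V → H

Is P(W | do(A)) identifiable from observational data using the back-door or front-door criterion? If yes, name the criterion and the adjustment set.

P(W|do(A)): backdoor, adjust for {V}.

desc(A)\{A}={H,W}; candidates ⊆ {D,N,V}.
size 0: {}; under {} A still reaches {D,H,N,V,W} ∋ W.
{V}: A⊥W given {V} in G with A→· removed — back-door holds.
P(W|do(A)) = Σ_{V} P(W|A,V)·P(V).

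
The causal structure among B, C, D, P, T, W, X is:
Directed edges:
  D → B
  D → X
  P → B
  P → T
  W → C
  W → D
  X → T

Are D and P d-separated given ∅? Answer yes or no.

Bayes-Ball from D | ∅ reaches {B,C,T,W,X}.
P ∉ reach(D|∅) ⇒ D ⊥ P | ∅.

Yes — D ⊥ P | ∅.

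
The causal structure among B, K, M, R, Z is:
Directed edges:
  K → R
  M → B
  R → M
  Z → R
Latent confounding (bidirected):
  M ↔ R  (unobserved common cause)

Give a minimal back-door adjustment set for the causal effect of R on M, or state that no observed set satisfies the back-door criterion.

desc(R)\{R}={B,M}; candidates ⊆ {K,Z}.
R↔M: latent back-door arc(s) into R.
size 0: {}; under {} R still reaches {B,K,M,Z} ∋ M.
size 1: {K}, {Z}; under {K} R still reaches {B,M,Z} ∋ M.
size 2: {K,Z}; under {K,Z} R still reaches {B,M} ∋ M.
R↔M cannot be blocked by any observed set — no back-door set.

R→M: no observed back-door set.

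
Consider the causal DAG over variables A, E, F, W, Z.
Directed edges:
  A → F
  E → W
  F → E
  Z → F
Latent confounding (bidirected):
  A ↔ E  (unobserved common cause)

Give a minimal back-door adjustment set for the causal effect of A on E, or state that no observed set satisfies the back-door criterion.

desc(A)\{A}={E,F,W}; candidates ⊆ {Z}.
A↔E: latent back-door arc(s) into A.
size 0: {}; under {} A still reaches {E,W} ∋ E.
size 1: {Z}; under {Z} A still reaches {E,W} ∋ E.
A↔E cannot be blocked by any observed set — no back-door set.

A→E: no observed back-door set.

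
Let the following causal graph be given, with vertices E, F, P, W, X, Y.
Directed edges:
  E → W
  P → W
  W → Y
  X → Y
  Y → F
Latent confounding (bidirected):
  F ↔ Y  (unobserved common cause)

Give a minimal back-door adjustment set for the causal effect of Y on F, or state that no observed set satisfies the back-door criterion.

Y→F: no observed back-door set.

desc(Y)\{Y}={F}; candidates ⊆ {E,P,W,X}.
Y↔F: latent back-door arc(s) into Y.
size 0: {}; under {} Y still reaches {E,F,P,W,X} ∋ F.
size 1: {E}, {P}, {W} …(+1); under {E} Y still reaches {F,P,W,X} ∋ F.
size 2: {E,P}, {E,W}, {E,X} …(+3); under {E,P} Y still reaches {F,W,X} ∋ F.
Y↔F cannot be blocked by any observed set — no back-door set.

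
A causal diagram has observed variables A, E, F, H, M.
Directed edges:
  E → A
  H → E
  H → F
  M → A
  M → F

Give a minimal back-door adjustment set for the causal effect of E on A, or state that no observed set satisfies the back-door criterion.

desc(E)\{E}={A}; candidates ⊆ {F,H,M}.
∅: E⊥A given ∅ in G with E→· removed — back-door holds.

E→A: minimal back-door set ∅.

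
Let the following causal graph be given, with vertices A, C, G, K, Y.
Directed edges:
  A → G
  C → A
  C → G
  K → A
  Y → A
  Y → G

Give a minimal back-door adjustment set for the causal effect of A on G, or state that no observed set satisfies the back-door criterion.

desc(A)\{A}={G}; candidates ⊆ {C,K,Y}.
size 0: {}; under {} A still reaches {C,G,K,Y} ∋ G.
size 1: {C}, {K}, {Y}; under {C} A still reaches {G,K,Y} ∋ G.
{C,Y}: A⊥G given {C,Y} in G with A→· removed — back-door holds.

A→G: minimal back-door set {C, Y}.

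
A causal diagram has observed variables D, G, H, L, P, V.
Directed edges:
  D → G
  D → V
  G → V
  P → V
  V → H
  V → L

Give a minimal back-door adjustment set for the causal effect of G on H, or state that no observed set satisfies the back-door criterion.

G→H: minimal back-door set {D}.

desc(G)\{G}={H,L,V}; candidates ⊆ {D,P}.
size 0: {}; under {} G still reaches {D,H,L,V} ∋ H.
{D}: G⊥H given {D} in G with G→· removed — back-door holds.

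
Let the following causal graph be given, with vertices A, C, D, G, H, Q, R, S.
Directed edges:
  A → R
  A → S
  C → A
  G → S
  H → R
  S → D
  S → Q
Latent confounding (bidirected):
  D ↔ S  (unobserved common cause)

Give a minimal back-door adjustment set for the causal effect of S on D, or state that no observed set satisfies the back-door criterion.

S→D: no observed back-door set.

desc(S)\{S}={D,Q}; candidates ⊆ {A,C,G,H,R}.
S↔D: latent back-door arc(s) into S.
size 0: {}; under {} S still reaches {A,C,D,G,R} ∋ D.
size 1: {A}, {C}, {G} …(+2); under {A} S still reaches {D,G} ∋ D.
size 2: {A,C}, {A,G}, {A,H} …(+7); under {A,C} S still reaches {D,G} ∋ D.
S↔D cannot be blocked by any observed set — no back-door set.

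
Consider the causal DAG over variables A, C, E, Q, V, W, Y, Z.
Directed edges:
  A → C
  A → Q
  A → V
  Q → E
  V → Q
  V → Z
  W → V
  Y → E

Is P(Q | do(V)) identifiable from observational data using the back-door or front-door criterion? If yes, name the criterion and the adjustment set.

P(Q|do(V)): backdoor, adjust for {A}.

desc(V)\{V}={E,Q,Z}; candidates ⊆ {A,C,W,Y}.
size 0: {}; under {} V still reaches {A,C,E,Q,W} ∋ Q.
{A}: V⊥Q given {A} in G with V→· removed — back-door holds.
P(Q|do(V)) = Σ_{A} P(Q|V,A)·P(A).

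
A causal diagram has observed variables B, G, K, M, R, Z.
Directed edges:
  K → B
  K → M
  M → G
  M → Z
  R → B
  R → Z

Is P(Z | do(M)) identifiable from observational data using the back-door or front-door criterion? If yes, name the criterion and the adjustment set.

desc(M)\{M}={G,Z}; candidates ⊆ {B,K,R}.
∅: M⊥Z given ∅ in G with M→· removed — back-door holds.
P(Z|do(M)) = P(Z|M) — no adjustment needed.

P(Z|do(M)): backdoor, adjust for ∅.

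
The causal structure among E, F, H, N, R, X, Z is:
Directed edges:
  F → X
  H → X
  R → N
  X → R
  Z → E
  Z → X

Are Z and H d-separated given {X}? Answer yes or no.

Bayes-Ball from Z | {X} reaches {E,F,H}.
H ∈ reach(Z|{X}) ⇒ Z ⊥̸ H | {X}.

No — Z and H are d-connected given {X}.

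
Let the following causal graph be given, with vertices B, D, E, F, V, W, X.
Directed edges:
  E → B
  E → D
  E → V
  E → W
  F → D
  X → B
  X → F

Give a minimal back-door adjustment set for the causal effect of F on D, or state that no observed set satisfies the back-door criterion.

desc(F)\{F}={D}; candidates ⊆ {B,E,V,W,X}.
∅: F⊥D given ∅ in G with F→· removed — back-door holds.

F→D: minimal back-door set ∅.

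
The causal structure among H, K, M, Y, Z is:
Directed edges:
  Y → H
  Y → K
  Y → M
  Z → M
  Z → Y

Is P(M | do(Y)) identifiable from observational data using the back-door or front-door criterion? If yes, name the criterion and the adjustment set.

desc(Y)\{Y}={H,K,M}; candidates ⊆ {Z}.
size 0: {}; under {} Y still reaches {M,Z} ∋ M.
{Z}: Y⊥M given {Z} in G with Y→· removed — back-door holds.
P(M|do(Y)) = Σ_{Z} P(M|Y,Z)·P(Z).

P(M|do(Y)): backdoor, adjust for {Z}.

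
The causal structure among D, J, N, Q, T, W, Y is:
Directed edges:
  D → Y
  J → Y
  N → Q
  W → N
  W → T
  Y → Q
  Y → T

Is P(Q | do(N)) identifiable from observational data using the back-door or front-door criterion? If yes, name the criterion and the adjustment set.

desc(N)\{N}={Q}; candidates ⊆ {D,J,T,W,Y}.
∅: N⊥Q given ∅ in G with N→· removed — back-door holds.
P(Q|do(N)) = P(Q|N) — no adjustment needed.

P(Q|do(N)): backdoor, adjust for ∅.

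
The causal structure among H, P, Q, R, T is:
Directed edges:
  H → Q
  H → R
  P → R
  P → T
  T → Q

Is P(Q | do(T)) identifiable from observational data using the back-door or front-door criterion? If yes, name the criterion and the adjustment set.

P(Q|do(T)): backdoor, adjust for ∅.

desc(T)\{T}={Q}; candidates ⊆ {H,P,R}.
∅: T⊥Q given ∅ in G with T→· removed — back-door holds.
P(Q|do(T)) = P(Q|T) — no adjustment needed.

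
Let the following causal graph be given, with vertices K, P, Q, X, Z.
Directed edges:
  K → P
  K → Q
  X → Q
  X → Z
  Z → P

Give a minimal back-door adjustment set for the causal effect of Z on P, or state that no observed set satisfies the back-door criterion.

desc(Z)\{Z}={P}; candidates ⊆ {K,Q,X}.
∅: Z⊥P given ∅ in G with Z→· removed — back-door holds.

Z→P: minimal back-door set ∅.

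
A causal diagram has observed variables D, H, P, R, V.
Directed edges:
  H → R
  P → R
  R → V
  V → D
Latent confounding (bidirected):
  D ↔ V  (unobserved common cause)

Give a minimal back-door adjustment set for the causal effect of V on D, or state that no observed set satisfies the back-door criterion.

desc(V)\{V}={D}; candidates ⊆ {H,P,R}.
V↔D: latent back-door arc(s) into V.
size 0: {}; under {} V still reaches {D,H,P,R} ∋ D.
size 1: {H}, {P}, {R}; under {H} V still reaches {D,P,R} ∋ D.
size 2: {H,P}, {H,R}, {P,R}; under {H,P} V still reaches {D,R} ∋ D.
V↔D cannot be blocked by any observed set — no back-door set.

V→D: no observed back-door set.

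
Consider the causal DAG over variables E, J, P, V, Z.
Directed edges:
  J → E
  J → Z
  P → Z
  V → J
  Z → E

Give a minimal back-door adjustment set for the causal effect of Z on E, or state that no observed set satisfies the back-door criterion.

desc(Z)\{Z}={E}; candidates ⊆ {J,P,V}.
size 0: {}; under {} Z still reaches {E,J,P,V} ∋ E.
{J}: Z⊥E given {J} in G with Z→· removed — back-door holds.

Z→E: minimal back-door set {J}.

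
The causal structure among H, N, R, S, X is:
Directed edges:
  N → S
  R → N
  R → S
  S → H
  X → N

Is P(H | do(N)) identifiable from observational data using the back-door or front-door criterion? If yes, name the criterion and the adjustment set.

P(H|do(N)): backdoor, adjust for {R}.

desc(N)\{N}={H,S}; candidates ⊆ {R,X}.
size 0: {}; under {} N still reaches {H,R,S,X} ∋ H.
{R}: N⊥H given {R} in G with N→· removed — back-door holds.
P(H|do(N)) = Σ_{R} P(H|N,R)·P(R).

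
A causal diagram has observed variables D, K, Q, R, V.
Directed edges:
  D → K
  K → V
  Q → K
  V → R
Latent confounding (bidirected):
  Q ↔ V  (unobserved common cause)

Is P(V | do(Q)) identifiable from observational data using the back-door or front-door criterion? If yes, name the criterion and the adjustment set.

P(V|do(Q)): frontdoor, adjust for {K}.

desc(Q)\{Q}={K,R,V}; candidates ⊆ {D}.
Q↔V: latent back-door arc(s) into Q.
size 0: {}; under {} Q still reaches {R,V} ∋ V.
size 1: {D}; under {D} Q still reaches {R,V} ∋ V.
Q↔V cannot be blocked by any observed set — no back-door set.
{K}: (i) intercepts every directed Q→V path; (ii) no back-door Q→{K}; (iii) {Q} blocks every back-door {K}→V. Front-door holds.
P(V|do(Q)) = Σ_{K} P(K|Q) Σ_{Q'} P(V|K,Q')P(Q').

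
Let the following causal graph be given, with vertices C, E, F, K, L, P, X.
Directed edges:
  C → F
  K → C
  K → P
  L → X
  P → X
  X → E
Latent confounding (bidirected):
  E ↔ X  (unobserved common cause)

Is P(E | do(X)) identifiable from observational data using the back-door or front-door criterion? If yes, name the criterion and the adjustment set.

P(E|do(X)): not identifiable (no BD/FD set).

desc(X)\{X}={E}; candidates ⊆ {C,F,K,L,P}.
X↔E: latent back-door arc(s) into X.
size 0: {}; under {} X still reaches {C,E,F,K,L,P} ∋ E.
size 1: {C}, {F}, {K} …(+2); under {C} X still reaches {E,K,L,P} ∋ E.
size 2: {C,F}, {C,K}, {C,L} …(+7); under {C,F} X still reaches {E,K,L,P} ∋ E.
X↔E cannot be blocked by any observed set — no back-door set.
No mediator lies on a directed X→…→E path.
Neither criterion identifies P(E|do(X)) in this graph.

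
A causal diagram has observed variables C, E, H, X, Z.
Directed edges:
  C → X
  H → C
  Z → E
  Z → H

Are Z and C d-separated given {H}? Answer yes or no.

Bayes-Ball from Z | {H} reaches {E}.
C ∉ reach(Z|{H}) ⇒ Z ⊥ C | {H}.

Yes — Z ⊥ C | {H}.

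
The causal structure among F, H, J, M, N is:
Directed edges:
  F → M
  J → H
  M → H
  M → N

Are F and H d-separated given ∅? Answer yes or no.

No — F and H are d-connected given ∅.

Bayes-Ball from F | ∅ reaches {H,M,N}.
H ∈ reach(F|∅) ⇒ F ⊥̸ H | ∅.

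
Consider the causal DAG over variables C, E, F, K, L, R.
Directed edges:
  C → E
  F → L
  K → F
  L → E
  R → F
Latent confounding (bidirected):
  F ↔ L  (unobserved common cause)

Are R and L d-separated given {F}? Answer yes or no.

Bayes-Ball from R | {F} reaches {E,K,L}.
L ∈ reach(R|{F}) ⇒ R ⊥̸ L | {F}.

No — R and L are d-connected given {F}.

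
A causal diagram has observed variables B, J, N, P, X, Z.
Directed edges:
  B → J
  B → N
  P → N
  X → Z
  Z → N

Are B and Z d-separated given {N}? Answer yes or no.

Bayes-Ball from B | {N} reaches {J,P,X,Z}.
Z ∈ reach(B|{N}) ⇒ B ⊥̸ Z | {N}.

No — B and Z are d-connected given {N}.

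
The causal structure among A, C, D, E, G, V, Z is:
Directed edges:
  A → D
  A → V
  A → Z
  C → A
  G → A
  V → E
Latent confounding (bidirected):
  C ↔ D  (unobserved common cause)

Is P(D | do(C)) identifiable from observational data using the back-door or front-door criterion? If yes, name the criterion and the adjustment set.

P(D|do(C)): frontdoor, adjust for {A}.

desc(C)\{C}={A,D,E,V,Z}; candidates ⊆ {G}.
C↔D: latent back-door arc(s) into C.
size 0: {}; under {} C still reaches {D} ∋ D.
size 1: {G}; under {G} C still reaches {D} ∋ D.
C↔D cannot be blocked by any observed set — no back-door set.
{A}: (i) intercepts every directed C→D path; (ii) no back-door C→{A}; (iii) {C} blocks every back-door {A}→D. Front-door holds.
P(D|do(C)) = Σ_{A} P(A|C) Σ_{C'} P(D|A,C')P(C').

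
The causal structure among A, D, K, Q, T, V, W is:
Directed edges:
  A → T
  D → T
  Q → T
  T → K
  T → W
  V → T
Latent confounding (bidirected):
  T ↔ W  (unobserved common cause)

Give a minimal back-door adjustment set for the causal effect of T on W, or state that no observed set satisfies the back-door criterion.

T→W: no observed back-door set.

desc(T)\{T}={K,W}; candidates ⊆ {A,D,Q,V}.
T↔W: latent back-door arc(s) into T.
size 0: {}; under {} T still reaches {A,D,Q,V,W} ∋ W.
size 1: {A}, {D}, {Q} …(+1); under {A} T still reaches {D,Q,V,W} ∋ W.
size 2: {A,D}, {A,Q}, {A,V} …(+3); under {A,D} T still reaches {Q,V,W} ∋ W.
T↔W cannot be blocked by any observed set — no back-door set.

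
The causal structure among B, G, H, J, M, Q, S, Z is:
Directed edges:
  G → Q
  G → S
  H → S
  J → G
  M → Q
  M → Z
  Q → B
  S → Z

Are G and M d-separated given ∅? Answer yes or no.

Yes — G ⊥ M | ∅.

Bayes-Ball from G | ∅ reaches {B,J,Q,S,Z}.
M ∉ reach(G|∅) ⇒ G ⊥ M | ∅.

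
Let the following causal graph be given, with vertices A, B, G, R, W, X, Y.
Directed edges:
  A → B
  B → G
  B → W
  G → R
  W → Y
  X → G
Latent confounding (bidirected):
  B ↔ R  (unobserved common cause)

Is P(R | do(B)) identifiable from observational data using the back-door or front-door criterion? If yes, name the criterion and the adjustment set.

P(R|do(B)): frontdoor, adjust for {G}.

desc(B)\{B}={G,R,W,Y}; candidates ⊆ {A,X}.
B↔R: latent back-door arc(s) into B.
size 0: {}; under {} B still reaches {A,R} ∋ R.
size 1: {A}, {X}; under {A} B still reaches {R} ∋ R.
size 2: {A,X}; under {A,X} B still reaches {R} ∋ R.
B↔R cannot be blocked by any observed set — no back-door set.
{G}: (i) intercepts every directed B→R path; (ii) no back-door B→{G}; (iii) {B} blocks every back-door {G}→R. Front-door holds.
P(R|do(B)) = Σ_{G} P(G|B) Σ_{B'} P(R|G,B')P(B').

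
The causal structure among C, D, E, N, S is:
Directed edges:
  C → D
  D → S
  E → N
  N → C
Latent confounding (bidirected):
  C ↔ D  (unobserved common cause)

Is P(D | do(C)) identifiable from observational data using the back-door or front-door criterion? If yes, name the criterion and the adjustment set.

desc(C)\{C}={D,S}; candidates ⊆ {E,N}.
C↔D: latent back-door arc(s) into C.
size 0: {}; under {} C still reaches {D,E,N,S} ∋ D.
size 1: {E}, {N}; under {E} C still reaches {D,N,S} ∋ D.
size 2: {E,N}; under {E,N} C still reaches {D,S} ∋ D.
C↔D cannot be blocked by any observed set — no back-door set.
No mediator lies on a directed C→…→D path.
Neither criterion identifies P(D|do(C)) in this graph.

P(D|do(C)): not identifiable (no BD/FD set).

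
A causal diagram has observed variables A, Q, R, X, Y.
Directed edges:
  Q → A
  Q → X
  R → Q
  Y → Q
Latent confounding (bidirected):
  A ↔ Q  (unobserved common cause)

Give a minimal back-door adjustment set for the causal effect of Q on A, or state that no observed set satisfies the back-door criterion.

Q→A: no observed back-door set.

desc(Q)\{Q}={A,X}; candidates ⊆ {R,Y}.
Q↔A: latent back-door arc(s) into Q.
size 0: {}; under {} Q still reaches {A,R,Y} ∋ A.
size 1: {R}, {Y}; under {R} Q still reaches {A,Y} ∋ A.
size 2: {R,Y}; under {R,Y} Q still reaches {A} ∋ A.
Q↔A cannot be blocked by any observed set — no back-door set.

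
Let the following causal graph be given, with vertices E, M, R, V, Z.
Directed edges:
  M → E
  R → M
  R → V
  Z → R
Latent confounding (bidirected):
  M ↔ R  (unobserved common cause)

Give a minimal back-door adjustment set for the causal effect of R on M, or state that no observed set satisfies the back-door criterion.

R→M: no observed back-door set.

desc(R)\{R}={E,M,V}; candidates ⊆ {Z}.
R↔M: latent back-door arc(s) into R.
size 0: {}; under {} R still reaches {E,M,Z} ∋ M.
size 1: {Z}; under {Z} R still reaches {E,M} ∋ M.
R↔M cannot be blocked by any observed set — no back-door set.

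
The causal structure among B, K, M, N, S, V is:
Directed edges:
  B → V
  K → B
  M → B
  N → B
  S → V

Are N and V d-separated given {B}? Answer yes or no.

Bayes-Ball from N | {B} reaches {K,M}.
V ∉ reach(N|{B}) ⇒ N ⊥ V | {B}.

Yes — N ⊥ V | {B}.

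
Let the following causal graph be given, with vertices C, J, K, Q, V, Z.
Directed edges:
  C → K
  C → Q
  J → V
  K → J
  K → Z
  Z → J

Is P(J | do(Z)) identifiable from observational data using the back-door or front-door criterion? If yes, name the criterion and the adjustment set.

desc(Z)\{Z}={J,V}; candidates ⊆ {C,K,Q}.
size 0: {}; under {} Z still reaches {C,J,K,Q,V} ∋ J.
{K}: Z⊥J given {K} in G with Z→· removed — back-door holds.
P(J|do(Z)) = Σ_{K} P(J|Z,K)·P(K).

P(J|do(Z)): backdoor, adjust for {K}.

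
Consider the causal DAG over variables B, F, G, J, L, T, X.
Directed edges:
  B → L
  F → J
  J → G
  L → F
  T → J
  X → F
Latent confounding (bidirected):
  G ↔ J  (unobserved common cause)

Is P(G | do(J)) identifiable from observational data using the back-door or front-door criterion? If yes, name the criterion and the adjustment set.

desc(J)\{J}={G}; candidates ⊆ {B,F,L,T,X}.
J↔G: latent back-door arc(s) into J.
size 0: {}; under {} J still reaches {B,F,G,L,T,X} ∋ G.
size 1: {B}, {F}, {L} …(+2); under {B} J still reaches {F,G,L,T,X} ∋ G.
size 2: {B,F}, {B,L}, {B,T} …(+7); under {B,F} J still reaches {G,T} ∋ G.
J↔G cannot be blocked by any observed set — no back-door set.
No mediator lies on a directed J→…→G path.
Neither criterion identifies P(G|do(J)) in this graph.

P(G|do(J)): not identifiable (no BD/FD set).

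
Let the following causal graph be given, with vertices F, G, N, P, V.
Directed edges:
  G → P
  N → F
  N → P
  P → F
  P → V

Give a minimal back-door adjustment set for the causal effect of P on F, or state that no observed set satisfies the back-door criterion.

P→F: minimal back-door set {N}.

desc(P)\{P}={F,V}; candidates ⊆ {G,N}.
size 0: {}; under {} P still reaches {F,G,N} ∋ F.
{N}: P⊥F given {N} in G with P→· removed — back-door holds.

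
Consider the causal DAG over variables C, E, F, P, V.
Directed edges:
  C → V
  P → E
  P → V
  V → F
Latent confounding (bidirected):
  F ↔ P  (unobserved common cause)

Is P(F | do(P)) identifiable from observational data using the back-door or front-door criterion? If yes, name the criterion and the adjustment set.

desc(P)\{P}={E,F,V}; candidates ⊆ {C}.
P↔F: latent back-door arc(s) into P.
size 0: {}; under {} P still reaches {F} ∋ F.
size 1: {C}; under {C} P still reaches {F} ∋ F.
P↔F cannot be blocked by any observed set — no back-door set.
{V}: (i) intercepts every directed P→F path; (ii) no back-door P→{V}; (iii) {P} blocks every back-door {V}→F. Front-door holds.
P(F|do(P)) = Σ_{V} P(V|P) Σ_{P'} P(F|V,P')P(P').

P(F|do(P)): frontdoor, adjust for {V}.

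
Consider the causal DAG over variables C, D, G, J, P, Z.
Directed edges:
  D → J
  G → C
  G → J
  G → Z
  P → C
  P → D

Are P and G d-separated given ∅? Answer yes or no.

Bayes-Ball from P | ∅ reaches {C,D,J}.
G ∉ reach(P|∅) ⇒ P ⊥ G | ∅.

Yes — P ⊥ G | ∅.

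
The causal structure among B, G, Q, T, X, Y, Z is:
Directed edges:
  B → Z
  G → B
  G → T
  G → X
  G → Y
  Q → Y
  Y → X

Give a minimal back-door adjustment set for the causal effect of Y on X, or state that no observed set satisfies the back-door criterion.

Y→X: minimal back-door set {G}.

desc(Y)\{Y}={X}; candidates ⊆ {B,G,Q,T,Z}.
size 0: {}; under {} Y still reaches {B,G,Q,T,X,Z} ∋ X.
{G}: Y⊥X given {G} in G with Y→· removed — back-door holds.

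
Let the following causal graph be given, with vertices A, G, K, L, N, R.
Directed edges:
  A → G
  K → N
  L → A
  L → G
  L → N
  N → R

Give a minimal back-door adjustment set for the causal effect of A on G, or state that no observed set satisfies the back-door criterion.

A→G: minimal back-door set {L}.

desc(A)\{A}={G}; candidates ⊆ {K,L,N,R}.
size 0: {}; under {} A still reaches {G,L,N,R} ∋ G.
{L}: A⊥G given {L} in G with A→· removed — back-door holds.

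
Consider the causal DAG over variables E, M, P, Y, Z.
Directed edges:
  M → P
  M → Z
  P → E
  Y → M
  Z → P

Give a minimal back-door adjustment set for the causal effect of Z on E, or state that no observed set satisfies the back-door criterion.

Z→E: minimal back-door set {M}.

desc(Z)\{Z}={E,P}; candidates ⊆ {M,Y}.
size 0: {}; under {} Z still reaches {E,M,P,Y} ∋ E.
{M}: Z⊥E given {M} in G with Z→· removed — back-door holds.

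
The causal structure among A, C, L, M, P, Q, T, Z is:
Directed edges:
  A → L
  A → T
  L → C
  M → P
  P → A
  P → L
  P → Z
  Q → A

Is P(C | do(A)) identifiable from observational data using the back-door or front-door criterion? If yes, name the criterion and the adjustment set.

desc(A)\{A}={C,L,T}; candidates ⊆ {M,P,Q,Z}.
size 0: {}; under {} A still reaches {C,L,M,P,Q,Z} ∋ C.
{P}: A⊥C given {P} in G with A→· removed — back-door holds.
P(C|do(A)) = Σ_{P} P(C|A,P)·P(P).

P(C|do(A)): backdoor, adjust for {P}.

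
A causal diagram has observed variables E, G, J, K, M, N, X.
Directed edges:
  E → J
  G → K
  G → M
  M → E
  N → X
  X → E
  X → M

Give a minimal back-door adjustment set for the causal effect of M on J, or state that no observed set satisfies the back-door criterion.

M→J: minimal back-door set {X}.

desc(M)\{M}={E,J}; candidates ⊆ {G,K,N,X}.
size 0: {}; under {} M still reaches {E,G,J,K,N,X} ∋ J.
{X}: M⊥J given {X} in G with M→· removed — back-door holds.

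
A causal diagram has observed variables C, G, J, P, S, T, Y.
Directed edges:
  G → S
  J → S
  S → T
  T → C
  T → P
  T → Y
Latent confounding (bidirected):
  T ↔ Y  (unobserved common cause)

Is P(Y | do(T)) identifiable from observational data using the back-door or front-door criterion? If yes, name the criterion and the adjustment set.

desc(T)\{T}={C,P,Y}; candidates ⊆ {G,J,S}.
T↔Y: latent back-door arc(s) into T.
size 0: {}; under {} T still reaches {G,J,S,Y} ∋ Y.
size 1: {G}, {J}, {S}; under {G} T still reaches {J,S,Y} ∋ Y.
size 2: {G,J}, {G,S}, {J,S}; under {G,J} T still reaches {S,Y} ∋ Y.
T↔Y cannot be blocked by any observed set — no back-door set.
No mediator lies on a directed T→…→Y path.
Neither criterion identifies P(Y|do(T)) in this graph.

P(Y|do(T)): not identifiable (no BD/FD set).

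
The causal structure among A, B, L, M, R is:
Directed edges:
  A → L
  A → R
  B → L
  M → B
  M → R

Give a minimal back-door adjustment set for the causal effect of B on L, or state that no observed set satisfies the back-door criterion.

B→L: minimal back-door set ∅.

desc(B)\{B}={L}; candidates ⊆ {A,M,R}.
∅: B⊥L given ∅ in G with B→· removed — back-door holds.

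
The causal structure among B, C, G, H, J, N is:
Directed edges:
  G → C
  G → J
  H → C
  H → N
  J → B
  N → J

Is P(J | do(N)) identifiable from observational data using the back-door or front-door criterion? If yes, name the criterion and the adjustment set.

P(J|do(N)): backdoor, adjust for ∅.

desc(N)\{N}={B,J}; candidates ⊆ {C,G,H}.
∅: N⊥J given ∅ in G with N→· removed — back-door holds.
P(J|do(N)) = P(J|N) — no adjustment needed.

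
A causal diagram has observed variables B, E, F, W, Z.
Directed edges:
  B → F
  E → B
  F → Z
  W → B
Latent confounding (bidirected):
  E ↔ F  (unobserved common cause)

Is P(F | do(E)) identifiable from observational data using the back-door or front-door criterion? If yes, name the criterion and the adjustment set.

P(F|do(E)): frontdoor, adjust for {B}.

desc(E)\{E}={B,F,Z}; candidates ⊆ {W}.
E↔F: latent back-door arc(s) into E.
size 0: {}; under {} E still reaches {F,Z} ∋ F.
size 1: {W}; under {W} E still reaches {F,Z} ∋ F.
E↔F cannot be blocked by any observed set — no back-door set.
{B}: (i) intercepts every directed E→F path; (ii) no back-door E→{B}; (iii) {E} blocks every back-door {B}→F. Front-door holds.
P(F|do(E)) = Σ_{B} P(B|E) Σ_{E'} P(F|B,E')P(E').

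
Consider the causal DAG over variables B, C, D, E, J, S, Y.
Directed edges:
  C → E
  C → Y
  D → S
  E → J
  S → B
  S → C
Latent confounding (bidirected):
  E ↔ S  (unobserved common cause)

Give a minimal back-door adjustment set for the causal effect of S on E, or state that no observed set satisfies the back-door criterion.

S→E: no observed back-door set.

desc(S)\{S}={B,C,E,J,Y}; candidates ⊆ {D}.
S↔E: latent back-door arc(s) into S.
size 0: {}; under {} S still reaches {D,E,J} ∋ E.
size 1: {D}; under {D} S still reaches {E,J} ∋ E.
S↔E cannot be blocked by any observed set — no back-door set.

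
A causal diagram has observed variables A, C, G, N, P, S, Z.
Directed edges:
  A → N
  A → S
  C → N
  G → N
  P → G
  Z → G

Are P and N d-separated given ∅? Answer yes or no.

No — P and N are d-connected given ∅.

Bayes-Ball from P | ∅ reaches {G,N}.
N ∈ reach(P|∅) ⇒ P ⊥̸ N | ∅.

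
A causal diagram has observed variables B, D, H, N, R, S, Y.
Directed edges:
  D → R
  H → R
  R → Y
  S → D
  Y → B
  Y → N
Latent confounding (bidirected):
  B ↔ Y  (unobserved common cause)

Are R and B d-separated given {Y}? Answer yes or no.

No — R and B are d-connected given {Y}.

Bayes-Ball from R | {Y} reaches {B,D,H,S}.
B ∈ reach(R|{Y}) ⇒ R ⊥̸ B | {Y}.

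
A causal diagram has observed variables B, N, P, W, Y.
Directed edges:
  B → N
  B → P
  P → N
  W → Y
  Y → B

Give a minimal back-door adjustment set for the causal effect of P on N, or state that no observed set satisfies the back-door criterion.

P→N: minimal back-door set {B}.

desc(P)\{P}={N}; candidates ⊆ {B,W,Y}.
size 0: {}; under {} P still reaches {B,N,W,Y} ∋ N.
{B}: P⊥N given {B} in G with P→· removed — back-door holds.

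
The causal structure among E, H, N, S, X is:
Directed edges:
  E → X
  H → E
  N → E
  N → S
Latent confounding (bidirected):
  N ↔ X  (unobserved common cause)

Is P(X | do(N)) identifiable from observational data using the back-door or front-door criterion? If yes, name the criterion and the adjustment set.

P(X|do(N)): frontdoor, adjust for {E}.

desc(N)\{N}={E,S,X}; candidates ⊆ {H}.
N↔X: latent back-door arc(s) into N.
size 0: {}; under {} N still reaches {X} ∋ X.
size 1: {H}; under {H} N still reaches {X} ∋ X.
N↔X cannot be blocked by any observed set — no back-door set.
{E}: (i) intercepts every directed N→X path; (ii) no back-door N→{E}; (iii) {N} blocks every back-door {E}→X. Front-door holds.
P(X|do(N)) = Σ_{E} P(E|N) Σ_{N'} P(X|E,N')P(N').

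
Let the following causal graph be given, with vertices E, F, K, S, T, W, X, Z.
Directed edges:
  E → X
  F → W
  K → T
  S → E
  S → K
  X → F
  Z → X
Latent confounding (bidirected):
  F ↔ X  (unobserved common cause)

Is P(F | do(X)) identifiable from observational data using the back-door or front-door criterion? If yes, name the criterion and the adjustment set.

P(F|do(X)): not identifiable (no BD/FD set).

desc(X)\{X}={F,W}; candidates ⊆ {E,K,S,T,Z}.
X↔F: latent back-door arc(s) into X.
size 0: {}; under {} X still reaches {E,F,K,S,T,W,Z} ∋ F.
size 1: {E}, {K}, {S} …(+2); under {E} X still reaches {F,W,Z} ∋ F.
size 2: {E,K}, {E,S}, {E,T} …(+7); under {E,K} X still reaches {F,W,Z} ∋ F.
X↔F cannot be blocked by any observed set — no back-door set.
No mediator lies on a directed X→…→F path.
Neither criterion identifies P(F|do(X)) in this graph.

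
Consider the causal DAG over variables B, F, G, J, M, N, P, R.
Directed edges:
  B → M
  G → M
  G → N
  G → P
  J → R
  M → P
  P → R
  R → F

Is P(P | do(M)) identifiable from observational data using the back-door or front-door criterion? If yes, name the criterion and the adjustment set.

P(P|do(M)): backdoor, adjust for {G}.

desc(M)\{M}={F,P,R}; candidates ⊆ {B,G,J,N}.
size 0: {}; under {} M still reaches {B,F,G,N,P,R} ∋ P.
{G}: M⊥P given {G} in G with M→· removed — back-door holds.
P(P|do(M)) = Σ_{G} P(P|M,G)·P(G).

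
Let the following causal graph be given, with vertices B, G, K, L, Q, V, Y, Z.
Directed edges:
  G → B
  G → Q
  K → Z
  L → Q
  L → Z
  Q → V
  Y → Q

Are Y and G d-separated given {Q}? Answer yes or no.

No — Y and G are d-connected given {Q}.

Bayes-Ball from Y | {Q} reaches {B,G,L,Z}.
G ∈ reach(Y|{Q}) ⇒ Y ⊥̸ G | {Q}.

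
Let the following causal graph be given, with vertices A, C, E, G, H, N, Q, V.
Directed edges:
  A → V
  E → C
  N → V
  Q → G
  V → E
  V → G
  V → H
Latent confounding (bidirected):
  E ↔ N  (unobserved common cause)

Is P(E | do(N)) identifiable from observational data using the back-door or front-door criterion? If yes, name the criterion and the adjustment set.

P(E|do(N)): frontdoor, adjust for {V}.

desc(N)\{N}={C,E,G,H,V}; candidates ⊆ {A,Q}.
N↔E: latent back-door arc(s) into N.
size 0: {}; under {} N still reaches {C,E} ∋ E.
size 1: {A}, {Q}; under {A} N still reaches {C,E} ∋ E.
size 2: {A,Q}; under {A,Q} N still reaches {C,E} ∋ E.
N↔E cannot be blocked by any observed set — no back-door set.
{V}: (i) intercepts every directed N→E path; (ii) no back-door N→{V}; (iii) {N} blocks every back-door {V}→E. Front-door holds.
P(E|do(N)) = Σ_{V} P(V|N) Σ_{N'} P(E|V,N')P(N').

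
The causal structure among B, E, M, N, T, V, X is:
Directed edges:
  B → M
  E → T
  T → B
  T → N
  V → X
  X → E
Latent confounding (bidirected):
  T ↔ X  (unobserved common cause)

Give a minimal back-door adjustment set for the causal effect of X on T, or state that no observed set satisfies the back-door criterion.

X→T: no observed back-door set.

desc(X)\{X}={B,E,M,N,T}; candidates ⊆ {V}.
X↔T: latent back-door arc(s) into X.
size 0: {}; under {} X still reaches {B,M,N,T,V} ∋ T.
size 1: {V}; under {V} X still reaches {B,M,N,T} ∋ T.
X↔T cannot be blocked by any observed set — no back-door set.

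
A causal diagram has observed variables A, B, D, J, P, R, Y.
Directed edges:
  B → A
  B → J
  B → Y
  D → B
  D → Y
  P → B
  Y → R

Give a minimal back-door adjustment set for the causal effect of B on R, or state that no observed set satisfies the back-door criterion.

B→R: minimal back-door set {D}.

desc(B)\{B}={A,J,R,Y}; candidates ⊆ {D,P}.
size 0: {}; under {} B still reaches {D,P,R,Y} ∋ R.
{D}: B⊥R given {D} in G with B→· removed — back-door holds.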